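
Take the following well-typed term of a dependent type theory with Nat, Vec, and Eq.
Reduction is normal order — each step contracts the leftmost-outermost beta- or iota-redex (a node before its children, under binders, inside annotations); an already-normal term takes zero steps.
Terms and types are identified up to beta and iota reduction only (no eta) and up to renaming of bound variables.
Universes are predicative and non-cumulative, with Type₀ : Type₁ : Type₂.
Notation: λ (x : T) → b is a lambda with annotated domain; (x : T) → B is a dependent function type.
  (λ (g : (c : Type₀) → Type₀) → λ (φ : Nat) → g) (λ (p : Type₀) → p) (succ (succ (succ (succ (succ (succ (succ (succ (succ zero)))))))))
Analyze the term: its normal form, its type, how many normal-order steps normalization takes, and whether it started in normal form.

normal form:
  λ (g : Type₀) → g
the term's type:
  (g : Type₀) → Type₀
steps to reach normal form (normal order): 2
already normal: no
first contracted redex: a beta-redex


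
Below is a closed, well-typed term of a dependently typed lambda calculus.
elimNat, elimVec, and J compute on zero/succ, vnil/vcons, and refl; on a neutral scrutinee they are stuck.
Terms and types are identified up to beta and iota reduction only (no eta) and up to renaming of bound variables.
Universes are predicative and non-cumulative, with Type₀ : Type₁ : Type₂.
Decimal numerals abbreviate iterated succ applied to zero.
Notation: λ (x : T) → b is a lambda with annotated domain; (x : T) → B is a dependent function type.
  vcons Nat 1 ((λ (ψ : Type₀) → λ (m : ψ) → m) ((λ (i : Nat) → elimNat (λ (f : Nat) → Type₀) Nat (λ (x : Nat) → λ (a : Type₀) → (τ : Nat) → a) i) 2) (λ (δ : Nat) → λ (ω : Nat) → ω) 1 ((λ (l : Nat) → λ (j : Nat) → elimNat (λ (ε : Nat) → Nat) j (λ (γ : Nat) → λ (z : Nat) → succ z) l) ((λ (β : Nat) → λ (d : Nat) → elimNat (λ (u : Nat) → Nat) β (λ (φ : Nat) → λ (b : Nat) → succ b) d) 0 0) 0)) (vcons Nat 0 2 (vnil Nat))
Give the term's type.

the term's type:
  Vec Nat 2


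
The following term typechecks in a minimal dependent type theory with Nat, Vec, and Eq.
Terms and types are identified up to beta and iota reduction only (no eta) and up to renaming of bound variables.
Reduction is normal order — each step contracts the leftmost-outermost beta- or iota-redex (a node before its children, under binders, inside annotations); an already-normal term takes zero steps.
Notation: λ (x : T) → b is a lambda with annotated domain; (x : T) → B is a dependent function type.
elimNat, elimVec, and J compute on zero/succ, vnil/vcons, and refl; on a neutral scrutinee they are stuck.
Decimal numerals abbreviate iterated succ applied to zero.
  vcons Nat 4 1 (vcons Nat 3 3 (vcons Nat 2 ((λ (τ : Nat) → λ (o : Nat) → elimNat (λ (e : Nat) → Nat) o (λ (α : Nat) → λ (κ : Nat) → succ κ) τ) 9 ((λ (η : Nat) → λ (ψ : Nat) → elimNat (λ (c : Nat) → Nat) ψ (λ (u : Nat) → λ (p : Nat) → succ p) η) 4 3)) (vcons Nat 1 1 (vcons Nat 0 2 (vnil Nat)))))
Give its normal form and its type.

normal form:
  vcons Nat 4 1 (vcons Nat 3 3 (vcons Nat 2 16 (vcons Nat 1 1 (vcons Nat 0 2 (vnil Nat)))))
the term's type:
  Vec Nat 5
observation: 45 normal-order steps separate the term from its normal form.


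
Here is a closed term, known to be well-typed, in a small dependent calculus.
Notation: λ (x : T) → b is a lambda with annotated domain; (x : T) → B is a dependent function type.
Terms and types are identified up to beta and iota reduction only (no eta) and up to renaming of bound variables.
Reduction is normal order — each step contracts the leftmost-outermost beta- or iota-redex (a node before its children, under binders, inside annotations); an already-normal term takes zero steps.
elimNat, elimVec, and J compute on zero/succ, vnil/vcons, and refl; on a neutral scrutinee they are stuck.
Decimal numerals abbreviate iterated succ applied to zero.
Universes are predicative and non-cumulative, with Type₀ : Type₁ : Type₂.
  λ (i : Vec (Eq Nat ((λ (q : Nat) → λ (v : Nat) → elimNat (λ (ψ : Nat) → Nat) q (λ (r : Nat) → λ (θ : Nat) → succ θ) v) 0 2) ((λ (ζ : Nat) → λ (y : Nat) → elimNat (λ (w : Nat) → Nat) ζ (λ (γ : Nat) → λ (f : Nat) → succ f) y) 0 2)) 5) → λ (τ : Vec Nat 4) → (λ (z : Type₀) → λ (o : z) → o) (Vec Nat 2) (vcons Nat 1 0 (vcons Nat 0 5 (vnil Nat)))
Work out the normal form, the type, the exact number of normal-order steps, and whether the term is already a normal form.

reduced normal form:
  λ (i : Vec (Eq Nat 2 2) 5) → λ (q : Vec Nat 4) → vcons Nat 1 0 (vcons Nat 0 5 (vnil Nat))
type:
  (i : Vec (Eq Nat 2 2) 5) → (q : Vec Nat 4) → Vec Nat 2
steps to reach normal form (normal order): 20
already normal: no
first contracted redex: a beta-redex


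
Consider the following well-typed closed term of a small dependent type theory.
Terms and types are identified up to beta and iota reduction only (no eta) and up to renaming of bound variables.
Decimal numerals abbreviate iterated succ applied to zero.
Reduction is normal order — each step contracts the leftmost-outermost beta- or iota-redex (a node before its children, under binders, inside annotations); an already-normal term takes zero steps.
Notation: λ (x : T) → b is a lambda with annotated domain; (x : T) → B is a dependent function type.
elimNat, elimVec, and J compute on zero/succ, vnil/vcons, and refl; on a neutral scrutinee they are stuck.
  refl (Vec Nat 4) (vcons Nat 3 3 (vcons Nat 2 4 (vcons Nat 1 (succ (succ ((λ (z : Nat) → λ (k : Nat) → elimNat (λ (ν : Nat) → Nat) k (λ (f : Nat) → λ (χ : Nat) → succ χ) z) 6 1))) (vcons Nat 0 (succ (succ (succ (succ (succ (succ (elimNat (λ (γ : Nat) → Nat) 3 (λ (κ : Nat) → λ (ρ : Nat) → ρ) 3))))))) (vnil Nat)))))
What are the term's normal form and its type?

resulting normal form:
  refl (Vec Nat 4) (vcons Nat 3 3 (vcons Nat 2 4 (vcons Nat 1 9 (vcons Nat 0 9 (vnil Nat)))))
inferred type:
  Eq (Vec Nat 4) (vcons Nat 3 3 (vcons Nat 2 4 (vcons Nat 1 9 (vcons Nat 0 9 (vnil Nat))))) (vcons Nat 3 3 (vcons Nat 2 4 (vcons Nat 1 9 (vcons Nat 0 9 (vnil Nat)))))


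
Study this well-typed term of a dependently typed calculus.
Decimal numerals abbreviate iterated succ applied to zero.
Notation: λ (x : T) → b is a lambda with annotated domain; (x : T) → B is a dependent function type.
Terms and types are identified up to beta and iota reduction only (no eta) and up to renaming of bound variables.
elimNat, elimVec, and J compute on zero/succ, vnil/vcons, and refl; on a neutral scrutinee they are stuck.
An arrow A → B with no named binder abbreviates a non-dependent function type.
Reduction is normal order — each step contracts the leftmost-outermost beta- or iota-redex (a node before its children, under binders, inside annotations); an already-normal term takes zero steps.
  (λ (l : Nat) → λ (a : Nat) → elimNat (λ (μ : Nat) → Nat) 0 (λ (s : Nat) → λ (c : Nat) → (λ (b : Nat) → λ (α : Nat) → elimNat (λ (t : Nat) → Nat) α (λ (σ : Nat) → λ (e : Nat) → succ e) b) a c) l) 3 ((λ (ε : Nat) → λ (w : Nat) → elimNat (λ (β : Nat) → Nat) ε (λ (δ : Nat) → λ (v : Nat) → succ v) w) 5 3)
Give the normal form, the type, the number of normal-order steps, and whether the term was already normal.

reduced normal form:
  24
inferred type:
  Nat
reduction steps (normal order): 129
term was already normal: no
first contracted redex: a beta-redex


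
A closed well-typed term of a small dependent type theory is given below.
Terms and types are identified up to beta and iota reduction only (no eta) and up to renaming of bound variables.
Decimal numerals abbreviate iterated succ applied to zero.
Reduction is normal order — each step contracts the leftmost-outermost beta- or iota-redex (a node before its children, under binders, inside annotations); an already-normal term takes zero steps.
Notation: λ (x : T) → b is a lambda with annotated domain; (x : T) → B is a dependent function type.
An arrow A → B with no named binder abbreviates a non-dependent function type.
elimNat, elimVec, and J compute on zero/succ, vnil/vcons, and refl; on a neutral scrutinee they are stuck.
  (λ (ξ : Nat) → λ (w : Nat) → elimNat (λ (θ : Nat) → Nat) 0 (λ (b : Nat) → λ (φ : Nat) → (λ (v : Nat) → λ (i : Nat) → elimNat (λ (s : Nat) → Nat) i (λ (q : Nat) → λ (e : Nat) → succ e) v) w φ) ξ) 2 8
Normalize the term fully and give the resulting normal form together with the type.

normal form:
  16
inferred type:
  Nat


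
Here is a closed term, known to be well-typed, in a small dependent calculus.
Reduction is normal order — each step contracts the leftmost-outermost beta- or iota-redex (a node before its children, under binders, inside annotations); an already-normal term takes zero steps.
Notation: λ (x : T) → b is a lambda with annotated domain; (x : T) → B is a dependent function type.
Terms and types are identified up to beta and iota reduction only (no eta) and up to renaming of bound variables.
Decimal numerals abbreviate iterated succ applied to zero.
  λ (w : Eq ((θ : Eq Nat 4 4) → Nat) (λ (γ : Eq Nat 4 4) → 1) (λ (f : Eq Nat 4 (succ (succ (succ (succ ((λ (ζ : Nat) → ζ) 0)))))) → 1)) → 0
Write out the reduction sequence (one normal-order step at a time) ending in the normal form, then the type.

normal-order reduction:
  λ (w : Eq ((θ : Eq Nat 4 4) → Nat) (λ (γ : Eq Nat 4 4) → 1) (λ (f : Eq Nat 4 (succ (succ (succ (succ ((λ (ζ : Nat) → ζ) 0)))))) → 1)) → 0
  ~> λ (w : Eq ((θ : Eq Nat 4 4) → Nat) (λ (γ : Eq Nat 4 4) → 1) (λ (f : Eq Nat 4 4) → 1)) → 0
inferred type:
  (w : Eq ((θ : Eq Nat 4 4) → Nat) (λ (γ : Eq Nat 4 4) → 1) (λ (f : Eq Nat 4 4) → 1)) → Nat


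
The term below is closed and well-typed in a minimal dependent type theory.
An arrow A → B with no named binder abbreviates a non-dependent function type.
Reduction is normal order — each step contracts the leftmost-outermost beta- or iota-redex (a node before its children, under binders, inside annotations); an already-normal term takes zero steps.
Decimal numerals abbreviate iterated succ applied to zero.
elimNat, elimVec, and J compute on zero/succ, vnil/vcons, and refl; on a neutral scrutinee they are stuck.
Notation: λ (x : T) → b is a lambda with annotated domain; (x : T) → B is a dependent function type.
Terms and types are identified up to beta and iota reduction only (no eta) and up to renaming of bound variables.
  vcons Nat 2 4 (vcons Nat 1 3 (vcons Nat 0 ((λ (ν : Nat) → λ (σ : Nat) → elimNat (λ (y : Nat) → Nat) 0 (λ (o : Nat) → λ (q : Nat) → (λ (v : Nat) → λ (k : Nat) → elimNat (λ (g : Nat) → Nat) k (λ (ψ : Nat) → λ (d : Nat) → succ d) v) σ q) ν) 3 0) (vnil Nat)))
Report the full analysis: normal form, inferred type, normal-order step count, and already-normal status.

normal form:
  vcons Nat 2 4 (vcons Nat 1 3 (vcons Nat 0 0 (vnil Nat)))
the term's type:
  Vec Nat 3
normal-order step count: 21
term was already normal: no
first redex: a beta-redex


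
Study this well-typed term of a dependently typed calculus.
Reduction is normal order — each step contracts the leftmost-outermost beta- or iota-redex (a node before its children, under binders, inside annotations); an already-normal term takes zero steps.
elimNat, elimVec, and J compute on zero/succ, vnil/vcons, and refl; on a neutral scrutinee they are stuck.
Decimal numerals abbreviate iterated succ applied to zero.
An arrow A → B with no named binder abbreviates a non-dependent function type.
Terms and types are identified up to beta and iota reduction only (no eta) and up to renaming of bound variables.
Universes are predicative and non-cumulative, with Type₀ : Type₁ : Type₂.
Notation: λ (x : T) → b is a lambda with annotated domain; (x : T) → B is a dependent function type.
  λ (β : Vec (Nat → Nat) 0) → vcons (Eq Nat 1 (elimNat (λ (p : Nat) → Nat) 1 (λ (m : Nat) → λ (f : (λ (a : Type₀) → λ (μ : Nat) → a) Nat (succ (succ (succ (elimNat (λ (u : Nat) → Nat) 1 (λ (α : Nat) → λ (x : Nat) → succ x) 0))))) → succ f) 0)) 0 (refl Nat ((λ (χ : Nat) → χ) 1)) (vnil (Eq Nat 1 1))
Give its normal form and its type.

reduced normal form:
  λ (β : Vec (Nat → Nat) 0) → vcons (Eq Nat 1 1) 0 (refl Nat 1) (vnil (Eq Nat 1 1))
type:
  Vec (Nat → Nat) 0 → Vec (Eq Nat 1 1) 1
observation: 2 normal-order steps separate the term from its normal form.


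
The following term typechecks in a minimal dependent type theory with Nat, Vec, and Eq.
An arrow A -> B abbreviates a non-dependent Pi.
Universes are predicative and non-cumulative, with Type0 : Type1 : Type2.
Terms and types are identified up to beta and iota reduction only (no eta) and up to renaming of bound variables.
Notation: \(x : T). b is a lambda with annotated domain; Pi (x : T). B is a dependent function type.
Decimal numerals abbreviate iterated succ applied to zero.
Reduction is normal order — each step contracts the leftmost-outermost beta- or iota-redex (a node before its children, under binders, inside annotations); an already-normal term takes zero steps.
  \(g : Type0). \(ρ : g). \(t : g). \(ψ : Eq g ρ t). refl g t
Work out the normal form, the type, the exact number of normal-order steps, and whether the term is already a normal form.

resulting normal form:
  \(g : Type0). \(ρ : g). \(t : g). \(ψ : Eq g ρ t). refl g t
the term's type:
  Pi (g : Type0). Pi (ρ : g). Pi (t : g). Eq g ρ t -> Eq g t t
normal-order step count: 0
already normal: yes


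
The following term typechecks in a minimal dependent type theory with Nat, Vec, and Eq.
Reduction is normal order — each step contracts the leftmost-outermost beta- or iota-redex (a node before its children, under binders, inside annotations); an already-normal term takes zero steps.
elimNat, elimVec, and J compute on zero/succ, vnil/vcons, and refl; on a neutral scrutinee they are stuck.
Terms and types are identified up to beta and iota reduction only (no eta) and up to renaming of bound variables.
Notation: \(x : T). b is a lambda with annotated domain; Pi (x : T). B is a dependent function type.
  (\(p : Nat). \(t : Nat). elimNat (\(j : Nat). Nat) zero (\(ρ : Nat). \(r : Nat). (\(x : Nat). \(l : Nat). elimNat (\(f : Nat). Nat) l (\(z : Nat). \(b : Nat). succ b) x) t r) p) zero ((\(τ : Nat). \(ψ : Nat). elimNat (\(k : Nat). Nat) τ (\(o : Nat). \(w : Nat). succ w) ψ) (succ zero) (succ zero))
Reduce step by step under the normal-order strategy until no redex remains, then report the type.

reduction (normal order):
  (\(p : Nat). \(t : Nat). elimNat (\(j : Nat). Nat) zero (\(ρ : Nat). \(r : Nat). (\(x : Nat). \(l : Nat). elimNat (\(f : Nat). Nat) l (\(z : Nat). \(b : Nat). succ b) x) t r) p) zero ((\(τ : Nat). \(ψ : Nat). elimNat (\(k : Nat). Nat) τ (\(o : Nat). \(w : Nat). succ w) ψ) (succ zero) (succ zero))
  ~> (\(p : Nat). elimNat (\(t : Nat). Nat) zero (\(j : Nat). \(ρ : Nat). (\(r : Nat). \(x : Nat). elimNat (\(l : Nat). Nat) x (\(f : Nat). \(z : Nat). succ z) r) p ρ) zero) ((\(b : Nat). \(τ : Nat). elimNat (\(ψ : Nat). Nat) b (\(k : Nat). \(o : Nat). succ o) τ) (succ zero) (succ zero))
  ~> elimNat (\(p : Nat). Nat) zero (\(t : Nat). \(j : Nat). (\(ρ : Nat). \(r : Nat). elimNat (\(x : Nat). Nat) r (\(l : Nat). \(f : Nat). succ f) ρ) ((\(z : Nat). \(b : Nat). elimNat (\(τ : Nat). Nat) z (\(ψ : Nat). \(k : Nat). succ k) b) (succ zero) (succ zero)) j) zero
  ~> zero
the term's type:
  Nat


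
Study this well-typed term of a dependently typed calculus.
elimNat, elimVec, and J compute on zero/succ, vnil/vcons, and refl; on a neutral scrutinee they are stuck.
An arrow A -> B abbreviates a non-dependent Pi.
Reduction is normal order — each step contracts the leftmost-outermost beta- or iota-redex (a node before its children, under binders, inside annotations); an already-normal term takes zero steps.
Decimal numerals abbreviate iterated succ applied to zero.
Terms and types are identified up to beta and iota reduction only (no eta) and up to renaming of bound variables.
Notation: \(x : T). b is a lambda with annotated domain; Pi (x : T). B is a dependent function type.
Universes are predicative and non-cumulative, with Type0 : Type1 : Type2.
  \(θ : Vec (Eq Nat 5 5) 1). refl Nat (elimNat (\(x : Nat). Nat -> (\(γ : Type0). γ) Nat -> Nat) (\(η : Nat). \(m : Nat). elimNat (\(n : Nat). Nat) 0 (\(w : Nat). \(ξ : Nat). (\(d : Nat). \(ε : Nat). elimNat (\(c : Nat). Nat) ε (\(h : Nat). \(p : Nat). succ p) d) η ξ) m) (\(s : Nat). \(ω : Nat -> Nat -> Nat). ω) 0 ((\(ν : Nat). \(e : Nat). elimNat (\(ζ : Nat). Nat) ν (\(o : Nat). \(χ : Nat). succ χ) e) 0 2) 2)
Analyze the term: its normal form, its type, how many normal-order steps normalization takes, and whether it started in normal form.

normal form:
  \(θ : Vec (Eq Nat 5 5) 1). refl Nat 4
the term's type:
  Vec (Eq Nat 5 5) 1 -> Eq Nat 4 4
reduction steps (normal order): 46
already normal: no
first redex: an elimNat iota-redex


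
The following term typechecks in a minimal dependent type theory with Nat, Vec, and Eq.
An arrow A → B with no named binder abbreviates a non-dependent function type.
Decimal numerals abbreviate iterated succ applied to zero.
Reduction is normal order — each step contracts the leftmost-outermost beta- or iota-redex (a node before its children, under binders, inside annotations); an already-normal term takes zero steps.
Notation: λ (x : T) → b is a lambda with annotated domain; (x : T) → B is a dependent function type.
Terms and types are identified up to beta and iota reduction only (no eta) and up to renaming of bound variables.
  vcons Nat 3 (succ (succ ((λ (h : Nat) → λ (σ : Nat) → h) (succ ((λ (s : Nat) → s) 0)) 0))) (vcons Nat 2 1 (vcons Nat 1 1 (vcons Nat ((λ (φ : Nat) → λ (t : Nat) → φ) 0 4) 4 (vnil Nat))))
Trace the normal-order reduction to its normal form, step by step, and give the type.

normal-order reduction:
  vcons Nat 3 (succ (succ ((λ (h : Nat) → λ (σ : Nat) → h) (succ ((λ (s : Nat) → s) 0)) 0))) (vcons Nat 2 1 (vcons Nat 1 1 (vcons Nat ((λ (φ : Nat) → λ (t : Nat) → φ) 0 4) 4 (vnil Nat))))
  ~> vcons Nat 3 (succ (succ ((λ (h : Nat) → succ ((λ (σ : Nat) → σ) 0)) 0))) (vcons Nat 2 1 (vcons Nat 1 1 (vcons Nat ((λ (s : Nat) → λ (φ : Nat) → s) 0 4) 4 (vnil Nat))))
  ~> vcons Nat 3 (succ (succ (succ ((λ (h : Nat) → h) 0)))) (vcons Nat 2 1 (vcons Nat 1 1 (vcons Nat ((λ (σ : Nat) → λ (s : Nat) → σ) 0 4) 4 (vnil Nat))))
  ~> vcons Nat 3 3 (vcons Nat 2 1 (vcons Nat 1 1 (vcons Nat ((λ (h : Nat) → λ (σ : Nat) → h) 0 4) 4 (vnil Nat))))
  ~> vcons Nat 3 3 (vcons Nat 2 1 (vcons Nat 1 1 (vcons Nat ((λ (h : Nat) → 0) 4) 4 (vnil Nat))))
  ~> vcons Nat 3 3 (vcons Nat 2 1 (vcons Nat 1 1 (vcons Nat 0 4 (vnil Nat))))
inferred type:
  Vec Nat 4


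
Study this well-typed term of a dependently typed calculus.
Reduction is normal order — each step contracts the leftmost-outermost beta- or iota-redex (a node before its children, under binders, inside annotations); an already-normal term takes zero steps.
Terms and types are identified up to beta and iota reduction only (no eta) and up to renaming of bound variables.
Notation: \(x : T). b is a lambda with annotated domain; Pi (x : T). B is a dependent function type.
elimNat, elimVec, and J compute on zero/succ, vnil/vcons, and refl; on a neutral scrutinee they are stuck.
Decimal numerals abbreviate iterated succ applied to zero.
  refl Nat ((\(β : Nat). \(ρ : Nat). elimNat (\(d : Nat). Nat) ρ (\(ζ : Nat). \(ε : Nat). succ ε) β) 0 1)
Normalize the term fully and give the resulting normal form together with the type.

resulting normal form:
  refl Nat 1
the term's type:
  Eq Nat 1 1


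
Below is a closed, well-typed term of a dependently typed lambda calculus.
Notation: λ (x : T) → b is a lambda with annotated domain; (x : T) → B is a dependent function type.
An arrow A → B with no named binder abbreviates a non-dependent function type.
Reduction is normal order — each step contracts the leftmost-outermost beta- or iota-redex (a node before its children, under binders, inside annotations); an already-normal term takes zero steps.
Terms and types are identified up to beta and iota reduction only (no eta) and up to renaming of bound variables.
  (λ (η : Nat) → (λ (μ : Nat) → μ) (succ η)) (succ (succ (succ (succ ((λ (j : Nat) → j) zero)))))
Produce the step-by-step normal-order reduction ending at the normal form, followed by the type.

normal-order reduction sequence:
  (λ (η : Nat) → (λ (μ : Nat) → μ) (succ η)) (succ (succ (succ (succ ((λ (j : Nat) → j) zero)))))
  ~> (λ (η : Nat) → η) (succ (succ (succ (succ (succ ((λ (μ : Nat) → μ) zero))))))
  ~> succ (succ (succ (succ (succ ((λ (η : Nat) → η) zero)))))
  ~> succ (succ (succ (succ (succ zero))))
type:
  Nat


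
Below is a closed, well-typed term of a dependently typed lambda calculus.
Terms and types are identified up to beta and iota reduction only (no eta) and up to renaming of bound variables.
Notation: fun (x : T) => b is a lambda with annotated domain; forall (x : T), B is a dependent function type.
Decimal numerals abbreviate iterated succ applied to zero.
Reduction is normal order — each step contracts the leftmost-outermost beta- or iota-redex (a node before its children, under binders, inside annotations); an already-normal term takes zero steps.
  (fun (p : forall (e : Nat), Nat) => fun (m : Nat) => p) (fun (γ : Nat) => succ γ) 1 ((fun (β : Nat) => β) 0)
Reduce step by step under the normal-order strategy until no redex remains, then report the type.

reduction (normal order):
  (fun (p : forall (e : Nat), Nat) => fun (m : Nat) => p) (fun (γ : Nat) => succ γ) 1 ((fun (β : Nat) => β) 0)
  ~> (fun (p : Nat) => fun (e : Nat) => succ e) 1 ((fun (m : Nat) => m) 0)
  ~> (fun (p : Nat) => succ p) ((fun (e : Nat) => e) 0)
  ~> succ ((fun (p : Nat) => p) 0)
  ~> 1
the term's type:
  Nat


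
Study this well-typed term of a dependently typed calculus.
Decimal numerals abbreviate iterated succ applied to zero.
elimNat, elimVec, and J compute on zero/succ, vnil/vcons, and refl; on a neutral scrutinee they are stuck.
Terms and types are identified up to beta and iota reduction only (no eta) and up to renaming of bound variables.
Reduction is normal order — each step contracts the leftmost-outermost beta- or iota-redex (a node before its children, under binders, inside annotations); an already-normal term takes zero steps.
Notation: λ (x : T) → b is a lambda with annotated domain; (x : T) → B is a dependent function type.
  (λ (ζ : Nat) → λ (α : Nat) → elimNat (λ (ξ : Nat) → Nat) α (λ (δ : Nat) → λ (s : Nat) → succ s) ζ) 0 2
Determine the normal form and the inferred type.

normal form:
  2
type:
  Nat


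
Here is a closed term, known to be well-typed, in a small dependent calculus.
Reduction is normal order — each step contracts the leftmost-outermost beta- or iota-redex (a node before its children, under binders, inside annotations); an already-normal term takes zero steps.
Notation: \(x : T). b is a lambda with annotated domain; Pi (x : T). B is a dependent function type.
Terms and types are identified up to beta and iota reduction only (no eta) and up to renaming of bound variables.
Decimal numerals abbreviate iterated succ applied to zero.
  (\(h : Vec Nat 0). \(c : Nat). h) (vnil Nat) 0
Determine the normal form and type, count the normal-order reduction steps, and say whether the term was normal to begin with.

resulting normal form:
  vnil Nat
type:
  Vec Nat 0
steps to reach normal form (normal order): 2
already normal: no
first contracted redex: a beta-redex


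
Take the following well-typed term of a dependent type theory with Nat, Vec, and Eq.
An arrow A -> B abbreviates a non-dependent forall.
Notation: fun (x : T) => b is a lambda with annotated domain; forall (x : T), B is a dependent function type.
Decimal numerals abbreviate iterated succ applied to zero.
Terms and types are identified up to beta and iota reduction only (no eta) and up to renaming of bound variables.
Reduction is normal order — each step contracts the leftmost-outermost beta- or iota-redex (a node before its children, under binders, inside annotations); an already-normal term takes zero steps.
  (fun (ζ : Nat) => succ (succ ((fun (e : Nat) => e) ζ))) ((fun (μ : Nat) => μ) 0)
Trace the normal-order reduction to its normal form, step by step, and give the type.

normal-order reduction:
  (fun (ζ : Nat) => succ (succ ((fun (e : Nat) => e) ζ))) ((fun (μ : Nat) => μ) 0)
  ~> succ (succ ((fun (ζ : Nat) => ζ) ((fun (e : Nat) => e) 0)))
  ~> succ (succ ((fun (ζ : Nat) => ζ) 0))
  ~> 2
inferred type:
  Nat


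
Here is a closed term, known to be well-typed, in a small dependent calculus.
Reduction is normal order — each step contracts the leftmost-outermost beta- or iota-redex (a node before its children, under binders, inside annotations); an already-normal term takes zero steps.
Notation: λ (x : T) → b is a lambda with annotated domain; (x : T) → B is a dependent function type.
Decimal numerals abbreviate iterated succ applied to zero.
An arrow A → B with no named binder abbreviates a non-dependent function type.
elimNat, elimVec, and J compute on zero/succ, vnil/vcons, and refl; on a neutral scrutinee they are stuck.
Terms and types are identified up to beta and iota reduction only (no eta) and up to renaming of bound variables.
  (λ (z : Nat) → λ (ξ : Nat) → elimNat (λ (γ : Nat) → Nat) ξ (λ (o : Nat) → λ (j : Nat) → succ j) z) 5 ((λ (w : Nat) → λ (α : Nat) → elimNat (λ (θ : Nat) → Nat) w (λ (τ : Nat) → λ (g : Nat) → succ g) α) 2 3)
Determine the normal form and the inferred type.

reduced normal form:
  10
the term's type:
  Nat


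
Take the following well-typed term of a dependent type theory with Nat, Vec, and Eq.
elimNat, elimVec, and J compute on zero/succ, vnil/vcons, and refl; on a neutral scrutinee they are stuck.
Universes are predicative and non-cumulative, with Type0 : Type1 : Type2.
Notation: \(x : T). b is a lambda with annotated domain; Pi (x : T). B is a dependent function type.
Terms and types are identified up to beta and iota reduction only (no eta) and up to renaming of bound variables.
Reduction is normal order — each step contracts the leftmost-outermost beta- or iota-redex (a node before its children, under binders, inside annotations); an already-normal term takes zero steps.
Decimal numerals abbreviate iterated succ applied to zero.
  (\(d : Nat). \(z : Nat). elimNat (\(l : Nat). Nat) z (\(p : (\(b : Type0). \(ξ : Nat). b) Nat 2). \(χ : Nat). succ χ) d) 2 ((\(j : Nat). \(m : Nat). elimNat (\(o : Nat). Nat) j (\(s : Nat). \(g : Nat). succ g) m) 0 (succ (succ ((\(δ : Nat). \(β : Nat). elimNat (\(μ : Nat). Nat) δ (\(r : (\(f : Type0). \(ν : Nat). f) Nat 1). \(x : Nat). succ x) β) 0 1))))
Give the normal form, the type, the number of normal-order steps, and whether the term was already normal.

resulting normal form:
  5
the term's type:
  Nat
normal-order step count: 27
started in normal form: no
first contracted redex: a beta-redex


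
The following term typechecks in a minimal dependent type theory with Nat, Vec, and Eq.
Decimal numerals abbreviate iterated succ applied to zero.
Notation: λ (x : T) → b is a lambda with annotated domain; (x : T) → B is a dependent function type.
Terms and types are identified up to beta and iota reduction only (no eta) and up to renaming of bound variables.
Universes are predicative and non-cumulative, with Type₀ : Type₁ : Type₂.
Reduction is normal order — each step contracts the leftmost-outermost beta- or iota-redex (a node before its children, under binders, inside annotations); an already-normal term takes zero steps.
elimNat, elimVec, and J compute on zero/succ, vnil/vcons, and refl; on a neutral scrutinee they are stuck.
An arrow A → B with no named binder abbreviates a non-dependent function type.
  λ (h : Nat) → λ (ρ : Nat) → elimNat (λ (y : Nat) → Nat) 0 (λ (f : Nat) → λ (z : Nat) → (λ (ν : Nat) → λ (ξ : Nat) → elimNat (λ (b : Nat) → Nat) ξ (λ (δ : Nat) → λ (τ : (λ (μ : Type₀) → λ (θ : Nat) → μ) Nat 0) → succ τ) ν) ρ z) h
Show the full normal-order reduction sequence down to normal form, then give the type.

normal-order reduction sequence:
  λ (h : Nat) → λ (ρ : Nat) → elimNat (λ (y : Nat) → Nat) 0 (λ (f : Nat) → λ (z : Nat) → (λ (ν : Nat) → λ (ξ : Nat) → elimNat (λ (b : Nat) → Nat) ξ (λ (δ : Nat) → λ (τ : (λ (μ : Type₀) → λ (θ : Nat) → μ) Nat 0) → succ τ) ν) ρ z) h
  ~> λ (h : Nat) → λ (ρ : Nat) → elimNat (λ (y : Nat) → Nat) 0 (λ (f : Nat) → λ (z : Nat) → (λ (ν : Nat) → elimNat (λ (ξ : Nat) → Nat) ν (λ (b : Nat) → λ (δ : (λ (τ : Type₀) → λ (μ : Nat) → τ) Nat 0) → succ δ) ρ) z) h
  ~> λ (h : Nat) → λ (ρ : Nat) → elimNat (λ (y : Nat) → Nat) 0 (λ (f : Nat) → λ (z : Nat) → elimNat (λ (ν : Nat) → Nat) z (λ (ξ : Nat) → λ (b : (λ (δ : Type₀) → λ (τ : Nat) → δ) Nat 0) → succ b) ρ) h
  ~> λ (h : Nat) → λ (ρ : Nat) → elimNat (λ (y : Nat) → Nat) 0 (λ (f : Nat) → λ (z : Nat) → elimNat (λ (ν : Nat) → Nat) z (λ (ξ : Nat) → λ (b : (λ (δ : Nat) → Nat) 0) → succ b) ρ) h
  ~> λ (h : Nat) → λ (ρ : Nat) → elimNat (λ (y : Nat) → Nat) 0 (λ (f : Nat) → λ (z : Nat) → elimNat (λ (ν : Nat) → Nat) z (λ (ξ : Nat) → λ (b : Nat) → succ b) ρ) h
the term's type:
  Nat → Nat → Nat


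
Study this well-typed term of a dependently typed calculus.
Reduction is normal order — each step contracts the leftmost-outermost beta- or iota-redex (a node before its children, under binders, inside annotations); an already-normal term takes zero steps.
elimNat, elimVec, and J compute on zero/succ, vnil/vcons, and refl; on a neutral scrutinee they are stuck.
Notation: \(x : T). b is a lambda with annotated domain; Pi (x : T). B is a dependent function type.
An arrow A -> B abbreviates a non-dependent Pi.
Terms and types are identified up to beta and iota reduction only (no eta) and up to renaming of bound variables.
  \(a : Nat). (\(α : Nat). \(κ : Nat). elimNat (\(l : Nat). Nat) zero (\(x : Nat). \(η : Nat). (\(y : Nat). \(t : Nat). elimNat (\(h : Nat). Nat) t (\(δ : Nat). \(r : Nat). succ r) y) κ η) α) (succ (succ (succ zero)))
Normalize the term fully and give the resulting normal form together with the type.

reduced normal form:
  \(a : Nat). \(α : Nat). elimNat (\(κ : Nat). Nat) (elimNat (\(l : Nat). Nat) (elimNat (\(x : Nat). Nat) zero (\(η : Nat). \(y : Nat). succ y) α) (\(t : Nat). \(h : Nat). succ h) α) (\(δ : Nat). \(r : Nat). succ r) α
the term's type:
  Nat -> Nat -> Nat


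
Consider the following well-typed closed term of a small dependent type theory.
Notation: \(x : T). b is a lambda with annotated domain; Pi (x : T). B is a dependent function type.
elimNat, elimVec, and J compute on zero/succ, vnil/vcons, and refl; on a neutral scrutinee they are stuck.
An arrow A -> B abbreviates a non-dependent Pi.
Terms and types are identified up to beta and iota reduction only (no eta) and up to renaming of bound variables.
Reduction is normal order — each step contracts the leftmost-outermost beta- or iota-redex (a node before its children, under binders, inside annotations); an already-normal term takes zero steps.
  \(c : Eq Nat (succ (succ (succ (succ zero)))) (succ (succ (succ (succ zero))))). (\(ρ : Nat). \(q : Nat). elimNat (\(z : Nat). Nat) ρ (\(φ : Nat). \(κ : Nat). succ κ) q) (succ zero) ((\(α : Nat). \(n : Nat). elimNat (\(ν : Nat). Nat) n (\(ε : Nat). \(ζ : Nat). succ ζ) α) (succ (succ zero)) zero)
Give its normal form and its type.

reduced normal form:
  \(c : Eq Nat (succ (succ (succ (succ zero)))) (succ (succ (succ (succ zero))))). succ (succ (succ zero))
the term's type:
  Eq Nat (succ (succ (succ (succ zero)))) (succ (succ (succ (succ zero)))) -> Nat


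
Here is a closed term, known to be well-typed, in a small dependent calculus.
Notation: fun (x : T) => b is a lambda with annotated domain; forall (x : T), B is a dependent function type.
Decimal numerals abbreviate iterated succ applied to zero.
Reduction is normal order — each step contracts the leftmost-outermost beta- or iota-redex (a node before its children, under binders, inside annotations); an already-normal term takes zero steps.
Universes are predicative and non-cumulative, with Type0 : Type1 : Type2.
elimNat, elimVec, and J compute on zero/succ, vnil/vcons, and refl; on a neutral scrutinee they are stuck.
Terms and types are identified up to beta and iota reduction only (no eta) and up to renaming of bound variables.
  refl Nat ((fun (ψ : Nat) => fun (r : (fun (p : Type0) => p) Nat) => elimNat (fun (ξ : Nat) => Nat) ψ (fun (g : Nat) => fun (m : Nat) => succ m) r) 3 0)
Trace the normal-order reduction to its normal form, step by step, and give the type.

normal-order reduction:
  refl Nat ((fun (ψ : Nat) => fun (r : (fun (p : Type0) => p) Nat) => elimNat (fun (ξ : Nat) => Nat) ψ (fun (g : Nat) => fun (m : Nat) => succ m) r) 3 0)
  ~> refl Nat ((fun (ψ : (fun (r : Type0) => r) Nat) => elimNat (fun (p : Nat) => Nat) 3 (fun (ξ : Nat) => fun (g : Nat) => succ g) ψ) 0)
  ~> refl Nat (elimNat (fun (ψ : Nat) => Nat) 3 (fun (r : Nat) => fun (p : Nat) => succ p) 0)
  ~> refl Nat 3
type:
  Eq Nat 3 3


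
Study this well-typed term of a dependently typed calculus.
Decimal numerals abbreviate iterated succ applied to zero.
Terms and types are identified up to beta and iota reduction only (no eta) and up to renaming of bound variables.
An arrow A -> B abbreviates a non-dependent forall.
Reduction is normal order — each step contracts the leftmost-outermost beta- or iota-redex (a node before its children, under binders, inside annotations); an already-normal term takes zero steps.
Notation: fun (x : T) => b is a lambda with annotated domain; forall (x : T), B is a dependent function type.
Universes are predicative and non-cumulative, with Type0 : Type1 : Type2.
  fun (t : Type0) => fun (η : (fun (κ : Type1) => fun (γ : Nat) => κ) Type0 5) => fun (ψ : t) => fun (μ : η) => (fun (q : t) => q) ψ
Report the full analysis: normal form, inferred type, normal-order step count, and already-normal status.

resulting normal form:
  fun (t : Type0) => fun (η : Type0) => fun (κ : t) => fun (γ : η) => κ
the term's type:
  forall (t : Type0), forall (η : Type0), t -> η -> t
reduction steps (normal order): 3
term was already normal: no
first contracted redex: a beta-redex


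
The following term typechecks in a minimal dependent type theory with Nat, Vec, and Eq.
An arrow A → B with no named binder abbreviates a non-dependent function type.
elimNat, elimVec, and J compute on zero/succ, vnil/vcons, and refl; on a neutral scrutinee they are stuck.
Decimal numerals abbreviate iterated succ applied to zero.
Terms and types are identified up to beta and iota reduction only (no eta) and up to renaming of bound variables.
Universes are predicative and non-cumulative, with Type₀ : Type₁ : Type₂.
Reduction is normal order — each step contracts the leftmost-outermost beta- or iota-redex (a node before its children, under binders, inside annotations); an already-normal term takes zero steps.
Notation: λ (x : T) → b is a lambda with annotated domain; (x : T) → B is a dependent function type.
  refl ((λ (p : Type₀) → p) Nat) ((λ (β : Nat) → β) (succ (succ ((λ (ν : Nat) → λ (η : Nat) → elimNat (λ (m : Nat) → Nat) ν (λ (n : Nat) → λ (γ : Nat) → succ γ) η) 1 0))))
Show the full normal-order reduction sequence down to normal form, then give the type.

reduction (normal order):
  refl ((λ (p : Type₀) → p) Nat) ((λ (β : Nat) → β) (succ (succ ((λ (ν : Nat) → λ (η : Nat) → elimNat (λ (m : Nat) → Nat) ν (λ (n : Nat) → λ (γ : Nat) → succ γ) η) 1 0))))
  ~> refl Nat ((λ (p : Nat) → p) (succ (succ ((λ (β : Nat) → λ (ν : Nat) → elimNat (λ (η : Nat) → Nat) β (λ (m : Nat) → λ (n : Nat) → succ n) ν) 1 0))))
  ~> refl Nat (succ (succ ((λ (p : Nat) → λ (β : Nat) → elimNat (λ (ν : Nat) → Nat) p (λ (η : Nat) → λ (m : Nat) → succ m) β) 1 0)))
  ~> refl Nat (succ (succ ((λ (p : Nat) → elimNat (λ (β : Nat) → Nat) 1 (λ (ν : Nat) → λ (η : Nat) → succ η) p) 0)))
  ~> refl Nat (succ (succ (elimNat (λ (p : Nat) → Nat) 1 (λ (β : Nat) → λ (ν : Nat) → succ ν) 0)))
  ~> refl Nat 3
inferred type:
  Eq Nat 3 3


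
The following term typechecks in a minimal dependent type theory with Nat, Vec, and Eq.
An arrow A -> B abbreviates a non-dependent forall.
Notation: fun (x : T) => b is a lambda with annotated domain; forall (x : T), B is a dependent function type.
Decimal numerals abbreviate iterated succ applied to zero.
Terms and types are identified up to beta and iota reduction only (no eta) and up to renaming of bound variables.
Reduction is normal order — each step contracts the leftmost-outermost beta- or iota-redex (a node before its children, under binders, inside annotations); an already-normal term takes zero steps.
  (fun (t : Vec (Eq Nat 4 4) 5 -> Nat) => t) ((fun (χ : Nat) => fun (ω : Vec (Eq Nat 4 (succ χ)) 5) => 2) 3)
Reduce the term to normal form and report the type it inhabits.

resulting normal form:
  fun (t : Vec (Eq Nat 4 4) 5) => 2
type:
  Vec (Eq Nat 4 4) 5 -> Nat


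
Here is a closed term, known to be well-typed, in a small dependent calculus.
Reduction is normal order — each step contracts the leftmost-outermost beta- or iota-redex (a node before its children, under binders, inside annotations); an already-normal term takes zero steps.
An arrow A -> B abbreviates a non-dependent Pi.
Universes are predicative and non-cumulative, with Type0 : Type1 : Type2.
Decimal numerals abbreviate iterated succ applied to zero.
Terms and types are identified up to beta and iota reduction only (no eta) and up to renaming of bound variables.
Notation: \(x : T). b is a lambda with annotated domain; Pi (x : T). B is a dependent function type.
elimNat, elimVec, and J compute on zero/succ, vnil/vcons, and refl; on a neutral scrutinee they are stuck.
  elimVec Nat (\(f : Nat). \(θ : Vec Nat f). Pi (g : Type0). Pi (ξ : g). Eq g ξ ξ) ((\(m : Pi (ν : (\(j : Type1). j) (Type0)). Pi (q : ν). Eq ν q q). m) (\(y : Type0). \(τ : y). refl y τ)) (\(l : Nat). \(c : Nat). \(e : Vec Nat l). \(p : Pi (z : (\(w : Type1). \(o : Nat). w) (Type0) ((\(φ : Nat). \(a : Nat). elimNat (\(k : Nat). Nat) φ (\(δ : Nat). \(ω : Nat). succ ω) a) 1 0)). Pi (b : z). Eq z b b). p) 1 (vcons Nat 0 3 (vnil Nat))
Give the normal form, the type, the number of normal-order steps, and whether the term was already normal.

resulting normal form:
  \(f : Type0). \(θ : f). refl f θ
the term's type:
  Pi (f : Type0). Pi (θ : f). Eq f θ θ
reduction steps (normal order): 7
term was already normal: no
first contracted redex: an elimVec iota-redex


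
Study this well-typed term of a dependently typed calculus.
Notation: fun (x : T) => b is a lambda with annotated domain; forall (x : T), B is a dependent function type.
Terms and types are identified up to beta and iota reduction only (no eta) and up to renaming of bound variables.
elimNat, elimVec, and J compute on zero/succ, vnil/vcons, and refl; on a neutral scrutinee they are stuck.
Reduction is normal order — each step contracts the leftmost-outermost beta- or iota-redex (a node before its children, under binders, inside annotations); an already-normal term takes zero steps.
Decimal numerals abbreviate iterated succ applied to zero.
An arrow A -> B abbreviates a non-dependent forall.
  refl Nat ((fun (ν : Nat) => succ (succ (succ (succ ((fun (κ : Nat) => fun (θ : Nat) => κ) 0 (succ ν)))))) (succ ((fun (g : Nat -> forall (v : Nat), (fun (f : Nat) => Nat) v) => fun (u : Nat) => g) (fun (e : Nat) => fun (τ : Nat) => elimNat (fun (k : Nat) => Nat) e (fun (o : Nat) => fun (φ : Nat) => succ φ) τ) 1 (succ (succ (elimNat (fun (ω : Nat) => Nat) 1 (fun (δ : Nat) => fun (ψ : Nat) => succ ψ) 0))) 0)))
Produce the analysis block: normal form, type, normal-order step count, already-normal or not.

reduced normal form:
  refl Nat 4
type:
  Eq Nat 4 4
reduction steps (normal order): 3
started in normal form: no
first redex: a beta-redex
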